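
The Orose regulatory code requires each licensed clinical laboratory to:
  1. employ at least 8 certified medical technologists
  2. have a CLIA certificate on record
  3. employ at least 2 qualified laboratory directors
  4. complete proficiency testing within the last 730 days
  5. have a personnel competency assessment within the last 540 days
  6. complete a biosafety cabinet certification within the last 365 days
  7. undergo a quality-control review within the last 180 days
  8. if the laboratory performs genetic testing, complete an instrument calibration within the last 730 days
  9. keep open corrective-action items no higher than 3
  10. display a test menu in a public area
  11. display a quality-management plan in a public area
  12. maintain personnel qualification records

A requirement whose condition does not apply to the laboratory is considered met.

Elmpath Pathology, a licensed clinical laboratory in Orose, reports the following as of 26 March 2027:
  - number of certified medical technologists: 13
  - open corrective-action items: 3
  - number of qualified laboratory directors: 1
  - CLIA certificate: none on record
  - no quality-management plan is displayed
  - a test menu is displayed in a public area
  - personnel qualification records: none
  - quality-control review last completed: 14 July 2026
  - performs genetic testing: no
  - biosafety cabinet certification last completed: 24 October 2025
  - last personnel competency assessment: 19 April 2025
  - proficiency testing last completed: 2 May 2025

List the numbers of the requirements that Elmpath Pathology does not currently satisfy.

2, 3, 5, 6, 7, 11, 12

1. certified medical technologists 13 ≥ 8 → met
2. CLIA certificate absent → not met
3. qualified laboratory directors 1 < 2 → not met
4. proficiency testing 693 days ago vs limit 730 → met
5. personnel competency assessment 706 days ago vs limit 540 → not met
6. biosafety cabinet certification 518 days ago vs limit 365 → not met
7. quality-control review 255 days ago vs limit 180 → not met
8. condition 'performs genetic testing' does not hold → requirement n/a → met
9. open corrective-action items 3 ≤ 3 → met
10. test menu present → met
11. quality-management plan absent → not met
12. personnel qualification records absent → not met
Not met: 2, 3, 5, 6, 7, 11, 12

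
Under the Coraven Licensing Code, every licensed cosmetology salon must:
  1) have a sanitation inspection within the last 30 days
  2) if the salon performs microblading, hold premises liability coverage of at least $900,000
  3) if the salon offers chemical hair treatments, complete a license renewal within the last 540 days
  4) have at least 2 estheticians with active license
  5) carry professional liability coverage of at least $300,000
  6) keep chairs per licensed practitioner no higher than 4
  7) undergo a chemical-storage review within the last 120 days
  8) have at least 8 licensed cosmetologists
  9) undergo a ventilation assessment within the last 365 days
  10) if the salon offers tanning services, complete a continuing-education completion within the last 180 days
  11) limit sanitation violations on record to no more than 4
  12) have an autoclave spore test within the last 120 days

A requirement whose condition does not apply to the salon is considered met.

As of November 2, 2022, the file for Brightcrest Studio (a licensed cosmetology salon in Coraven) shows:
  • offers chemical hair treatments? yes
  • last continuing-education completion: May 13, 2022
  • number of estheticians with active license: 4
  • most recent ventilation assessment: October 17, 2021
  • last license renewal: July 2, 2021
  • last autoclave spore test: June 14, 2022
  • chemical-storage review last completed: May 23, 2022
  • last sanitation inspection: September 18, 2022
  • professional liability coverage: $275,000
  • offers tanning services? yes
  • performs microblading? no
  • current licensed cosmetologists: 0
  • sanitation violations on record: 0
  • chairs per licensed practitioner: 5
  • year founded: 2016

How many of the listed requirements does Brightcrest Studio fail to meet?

1. sanitation inspection 45 days ago vs limit 30 → not met
2. condition 'performs microblading' does not hold → requirement n/a → met
3. condition 'offers chemical hair treatments' holds; license renewal 488 days ago vs limit 540 → met
4. estheticians with active license 4 ≥ 2 → met
5. professional liability coverage $275,000 < $300,000 → not met
6. chairs per licensed practitioner 5 > 4 → not met
7. chemical-storage review 163 days ago vs limit 120 → not met
8. licensed cosmetologists 0 < 8 → not met
9. ventilation assessment 381 days ago vs limit 365 → not met
10. condition 'offers tanning services' holds; continuing-education completion 173 days ago vs limit 180 → met
11. sanitation violations on record 0 ≤ 4 → met
12. autoclave spore test 141 days ago vs limit 120 → not met
Not met: 7 of 12

7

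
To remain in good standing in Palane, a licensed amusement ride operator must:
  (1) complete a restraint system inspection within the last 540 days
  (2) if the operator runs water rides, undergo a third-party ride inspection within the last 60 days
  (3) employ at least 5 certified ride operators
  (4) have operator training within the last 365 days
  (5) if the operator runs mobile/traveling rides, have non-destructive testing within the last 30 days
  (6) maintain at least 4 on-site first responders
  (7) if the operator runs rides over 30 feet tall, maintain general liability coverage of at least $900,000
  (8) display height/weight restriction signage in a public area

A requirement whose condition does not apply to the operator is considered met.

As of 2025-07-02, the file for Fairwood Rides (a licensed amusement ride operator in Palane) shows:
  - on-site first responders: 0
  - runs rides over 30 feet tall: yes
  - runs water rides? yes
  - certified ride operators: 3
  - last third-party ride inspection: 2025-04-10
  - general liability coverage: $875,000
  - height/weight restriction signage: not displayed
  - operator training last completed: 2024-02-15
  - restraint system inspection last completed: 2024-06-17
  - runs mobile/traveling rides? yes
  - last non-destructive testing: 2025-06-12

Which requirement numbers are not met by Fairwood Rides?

2, 3, 4, 6, 7, 8

1. restraint system inspection 380 days ago vs limit 540 → met
2. condition 'runs water rides' holds; third-party ride inspection 83 days ago vs limit 60 → not met
3. certified ride operators 3 < 5 → not met
4. operator training 503 days ago vs limit 365 → not met
5. condition 'runs mobile/traveling rides' holds; non-destructive testing 20 days ago vs limit 30 → met
6. on-site first responders 0 < 4 → not met
7. condition 'runs rides over 30 feet tall' holds; general liability coverage $875,000 < $900,000 → not met
8. height/weight restriction signage absent → not met
Not met: 2, 3, 4, 6, 7, 8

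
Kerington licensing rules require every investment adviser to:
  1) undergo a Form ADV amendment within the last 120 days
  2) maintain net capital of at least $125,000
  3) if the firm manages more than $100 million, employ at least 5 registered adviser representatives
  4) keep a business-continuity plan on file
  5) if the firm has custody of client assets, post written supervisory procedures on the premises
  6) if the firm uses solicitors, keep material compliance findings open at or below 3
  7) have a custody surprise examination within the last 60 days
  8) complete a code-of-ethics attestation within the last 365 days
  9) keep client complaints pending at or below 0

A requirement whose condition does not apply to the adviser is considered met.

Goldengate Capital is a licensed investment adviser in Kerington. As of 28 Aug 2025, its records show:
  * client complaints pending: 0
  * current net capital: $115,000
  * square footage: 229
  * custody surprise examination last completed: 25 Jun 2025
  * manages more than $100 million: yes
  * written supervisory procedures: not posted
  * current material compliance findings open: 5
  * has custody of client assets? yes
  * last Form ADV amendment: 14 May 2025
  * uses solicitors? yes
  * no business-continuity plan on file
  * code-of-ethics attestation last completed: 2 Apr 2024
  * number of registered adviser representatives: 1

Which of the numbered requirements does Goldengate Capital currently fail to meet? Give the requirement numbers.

1. Form ADV amendment 106 days ago vs limit 120 → met
2. net capital $115,000 < $125,000 → not met
3. condition 'manages more than $100 million' holds; registered adviser representatives 1 < 5 → not met
4. business-continuity plan absent → not met
5. condition 'has custody of client assets' holds; written supervisory procedures absent → not met
6. condition 'uses solicitors' holds; material compliance findings open 5 > 3 → not met
7. custody surprise examination 64 days ago vs limit 60 → not met
8. code-of-ethics attestation 513 days ago vs limit 365 → not met
9. client complaints pending 0 ≤ 0 → met
Not met: 2, 3, 4, 5, 6, 7, 8

2, 3, 4, 5, 6, 7, 8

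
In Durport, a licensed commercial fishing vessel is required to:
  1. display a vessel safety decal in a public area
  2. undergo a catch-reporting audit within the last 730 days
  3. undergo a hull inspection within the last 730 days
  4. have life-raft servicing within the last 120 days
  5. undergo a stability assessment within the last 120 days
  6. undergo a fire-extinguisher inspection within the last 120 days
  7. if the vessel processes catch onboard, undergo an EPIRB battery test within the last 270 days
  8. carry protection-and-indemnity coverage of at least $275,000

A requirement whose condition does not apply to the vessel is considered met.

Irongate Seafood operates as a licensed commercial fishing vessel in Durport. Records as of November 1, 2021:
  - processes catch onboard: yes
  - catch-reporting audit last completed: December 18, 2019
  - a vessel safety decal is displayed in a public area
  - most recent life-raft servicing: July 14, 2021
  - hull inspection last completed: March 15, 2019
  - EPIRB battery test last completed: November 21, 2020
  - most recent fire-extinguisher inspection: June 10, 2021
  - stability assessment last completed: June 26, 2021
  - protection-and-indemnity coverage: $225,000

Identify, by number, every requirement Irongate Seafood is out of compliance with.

1. vessel safety decal present → met
2. catch-reporting audit 684 days ago vs limit 730 → met
3. hull inspection 962 days ago vs limit 730 → not met
4. life-raft servicing 110 days ago vs limit 120 → met
5. stability assessment 128 days ago vs limit 120 → not met
6. fire-extinguisher inspection 144 days ago vs limit 120 → not met
7. condition 'processes catch onboard' holds; EPIRB battery test 345 days ago vs limit 270 → not met
8. protection-and-indemnity coverage $225,000 < $275,000 → not met
Not met: 3, 5, 6, 7, 8

3, 5, 6, 7, 8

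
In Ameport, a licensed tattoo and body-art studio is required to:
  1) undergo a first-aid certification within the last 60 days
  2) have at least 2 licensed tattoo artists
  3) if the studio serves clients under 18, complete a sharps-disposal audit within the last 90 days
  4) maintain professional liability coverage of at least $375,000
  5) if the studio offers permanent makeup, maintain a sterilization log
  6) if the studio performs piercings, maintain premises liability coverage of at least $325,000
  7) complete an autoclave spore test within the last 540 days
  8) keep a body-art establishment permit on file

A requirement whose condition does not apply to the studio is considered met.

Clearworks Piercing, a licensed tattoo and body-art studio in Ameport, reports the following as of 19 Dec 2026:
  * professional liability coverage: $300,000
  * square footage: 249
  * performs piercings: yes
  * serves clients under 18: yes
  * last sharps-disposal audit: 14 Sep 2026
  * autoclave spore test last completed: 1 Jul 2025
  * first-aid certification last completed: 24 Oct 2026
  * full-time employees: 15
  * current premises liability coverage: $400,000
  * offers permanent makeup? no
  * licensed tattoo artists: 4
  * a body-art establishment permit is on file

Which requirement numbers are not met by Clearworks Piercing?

1. first-aid certification 56 days ago vs limit 60 → met
2. licensed tattoo artists 4 ≥ 2 → met
3. condition 'serves clients under 18' holds; sharps-disposal audit 96 days ago vs limit 90 → not met
4. professional liability coverage $300,000 < $375,000 → not met
5. condition 'offers permanent makeup' does not hold → requirement n/a → met
6. condition 'performs piercings' holds; premises liability coverage $400,000 ≥ $325,000 → met
7. autoclave spore test 536 days ago vs limit 540 → met
8. body-art establishment permit present → met
Not met: 3, 4

3, 4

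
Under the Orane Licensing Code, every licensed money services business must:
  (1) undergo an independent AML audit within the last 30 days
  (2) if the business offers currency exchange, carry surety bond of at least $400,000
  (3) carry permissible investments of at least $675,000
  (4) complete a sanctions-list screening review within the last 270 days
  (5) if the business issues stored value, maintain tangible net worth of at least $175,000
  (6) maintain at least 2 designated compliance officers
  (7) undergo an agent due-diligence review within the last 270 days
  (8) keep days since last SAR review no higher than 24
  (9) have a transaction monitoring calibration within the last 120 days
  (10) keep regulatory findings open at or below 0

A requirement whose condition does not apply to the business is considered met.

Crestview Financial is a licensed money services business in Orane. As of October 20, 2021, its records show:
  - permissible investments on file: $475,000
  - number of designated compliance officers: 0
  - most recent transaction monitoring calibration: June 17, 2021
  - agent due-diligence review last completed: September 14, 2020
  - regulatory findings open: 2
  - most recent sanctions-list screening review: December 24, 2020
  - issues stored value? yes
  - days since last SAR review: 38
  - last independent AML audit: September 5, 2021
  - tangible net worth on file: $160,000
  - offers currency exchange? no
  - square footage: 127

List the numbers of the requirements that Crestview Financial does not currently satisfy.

1, 3, 4, 5, 6, 7, 8, 9, 10

1. independent AML audit 45 days ago vs limit 30 → not met
2. condition 'offers currency exchange' does not hold → requirement n/a → met
3. permissible investments $475,000 < $675,000 → not met
4. sanctions-list screening review 300 days ago vs limit 270 → not met
5. condition 'issues stored value' holds; tangible net worth $160,000 < $175,000 → not met
6. designated compliance officers 0 < 2 → not met
7. agent due-diligence review 401 days ago vs limit 270 → not met
8. days since last SAR review 38 > 24 → not met
9. transaction monitoring calibration 125 days ago vs limit 120 → not met
10. regulatory findings open 2 > 0 → not met
Not met: 1, 3, 4, 5, 6, 7, 8, 9, 10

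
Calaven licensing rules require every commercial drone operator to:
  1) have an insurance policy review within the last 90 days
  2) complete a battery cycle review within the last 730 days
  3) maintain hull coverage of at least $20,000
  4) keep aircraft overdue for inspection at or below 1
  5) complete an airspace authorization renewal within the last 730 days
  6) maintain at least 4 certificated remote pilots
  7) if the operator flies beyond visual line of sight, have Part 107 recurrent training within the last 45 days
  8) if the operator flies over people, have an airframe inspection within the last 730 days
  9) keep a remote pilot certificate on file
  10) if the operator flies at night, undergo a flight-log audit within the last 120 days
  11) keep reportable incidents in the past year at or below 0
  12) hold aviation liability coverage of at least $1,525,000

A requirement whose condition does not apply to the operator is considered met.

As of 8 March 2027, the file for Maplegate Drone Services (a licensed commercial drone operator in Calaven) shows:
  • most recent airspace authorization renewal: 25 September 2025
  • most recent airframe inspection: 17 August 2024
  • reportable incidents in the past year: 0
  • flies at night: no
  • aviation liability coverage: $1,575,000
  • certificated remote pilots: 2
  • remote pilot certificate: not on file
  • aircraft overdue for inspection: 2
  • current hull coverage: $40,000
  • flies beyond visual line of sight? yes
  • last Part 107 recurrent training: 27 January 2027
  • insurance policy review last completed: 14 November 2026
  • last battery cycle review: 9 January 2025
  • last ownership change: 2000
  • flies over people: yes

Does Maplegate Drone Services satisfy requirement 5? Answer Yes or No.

Yes

5. airspace authorization renewal 529 days ago vs limit 730 → met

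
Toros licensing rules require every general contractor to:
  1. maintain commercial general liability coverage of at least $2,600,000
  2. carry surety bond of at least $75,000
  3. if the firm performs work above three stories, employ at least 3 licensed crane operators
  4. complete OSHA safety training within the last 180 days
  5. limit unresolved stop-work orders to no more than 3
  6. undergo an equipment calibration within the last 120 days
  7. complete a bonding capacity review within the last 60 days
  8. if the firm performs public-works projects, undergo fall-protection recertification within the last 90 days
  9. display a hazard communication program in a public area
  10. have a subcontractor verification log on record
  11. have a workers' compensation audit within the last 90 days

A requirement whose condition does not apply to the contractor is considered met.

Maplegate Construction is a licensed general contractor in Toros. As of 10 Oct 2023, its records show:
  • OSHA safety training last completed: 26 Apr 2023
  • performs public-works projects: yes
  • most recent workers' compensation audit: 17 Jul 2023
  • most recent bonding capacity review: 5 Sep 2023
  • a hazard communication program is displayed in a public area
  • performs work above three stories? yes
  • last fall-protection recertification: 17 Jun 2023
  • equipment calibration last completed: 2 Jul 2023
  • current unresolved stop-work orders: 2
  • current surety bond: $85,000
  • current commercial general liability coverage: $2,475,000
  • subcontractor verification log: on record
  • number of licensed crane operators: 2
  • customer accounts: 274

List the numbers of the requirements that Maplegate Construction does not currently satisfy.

1. commercial general liability coverage $2,475,000 < $2,600,000 → not met
2. surety bond $85,000 ≥ $75,000 → met
3. condition 'performs work above three stories' holds; licensed crane operators 2 < 3 → not met
4. OSHA safety training 167 days ago vs limit 180 → met
5. unresolved stop-work orders 2 ≤ 3 → met
6. equipment calibration 100 days ago vs limit 120 → met
7. bonding capacity review 35 days ago vs limit 60 → met
8. condition 'performs public-works projects' holds; fall-protection recertification 115 days ago vs limit 90 → not met
9. hazard communication program present → met
10. subcontractor verification log present → met
11. workers' compensation audit 85 days ago vs limit 90 → met
Not met: 1, 3, 8

1, 3, 8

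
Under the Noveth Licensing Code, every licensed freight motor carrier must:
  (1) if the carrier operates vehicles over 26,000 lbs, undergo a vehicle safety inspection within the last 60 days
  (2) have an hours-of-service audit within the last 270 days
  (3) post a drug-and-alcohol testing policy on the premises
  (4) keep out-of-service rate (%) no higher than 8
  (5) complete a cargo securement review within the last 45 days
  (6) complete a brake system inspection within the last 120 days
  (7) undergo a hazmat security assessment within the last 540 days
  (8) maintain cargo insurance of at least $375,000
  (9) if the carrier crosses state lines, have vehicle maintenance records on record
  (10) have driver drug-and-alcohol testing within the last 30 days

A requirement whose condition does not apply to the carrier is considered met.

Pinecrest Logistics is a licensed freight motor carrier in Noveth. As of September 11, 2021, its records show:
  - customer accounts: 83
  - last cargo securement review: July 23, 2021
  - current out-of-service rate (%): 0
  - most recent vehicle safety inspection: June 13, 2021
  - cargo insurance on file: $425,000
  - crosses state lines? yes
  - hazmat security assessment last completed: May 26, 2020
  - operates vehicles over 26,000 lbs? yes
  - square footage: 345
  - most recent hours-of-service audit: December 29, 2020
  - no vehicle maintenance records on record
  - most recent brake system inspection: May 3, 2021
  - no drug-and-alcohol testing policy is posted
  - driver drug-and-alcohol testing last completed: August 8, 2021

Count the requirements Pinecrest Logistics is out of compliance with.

6

1. condition 'operates vehicles over 26,000 lbs' holds; vehicle safety inspection 90 days ago vs limit 60 → not met
2. hours-of-service audit 256 days ago vs limit 270 → met
3. drug-and-alcohol testing policy absent → not met
4. out-of-service rate (%) 0 ≤ 8 → met
5. cargo securement review 50 days ago vs limit 45 → not met
6. brake system inspection 131 days ago vs limit 120 → not met
7. hazmat security assessment 473 days ago vs limit 540 → met
8. cargo insurance $425,000 ≥ $375,000 → met
9. condition 'crosses state lines' holds; vehicle maintenance records absent → not met
10. driver drug-and-alcohol testing 34 days ago vs limit 30 → not met
Not met: 6 of 10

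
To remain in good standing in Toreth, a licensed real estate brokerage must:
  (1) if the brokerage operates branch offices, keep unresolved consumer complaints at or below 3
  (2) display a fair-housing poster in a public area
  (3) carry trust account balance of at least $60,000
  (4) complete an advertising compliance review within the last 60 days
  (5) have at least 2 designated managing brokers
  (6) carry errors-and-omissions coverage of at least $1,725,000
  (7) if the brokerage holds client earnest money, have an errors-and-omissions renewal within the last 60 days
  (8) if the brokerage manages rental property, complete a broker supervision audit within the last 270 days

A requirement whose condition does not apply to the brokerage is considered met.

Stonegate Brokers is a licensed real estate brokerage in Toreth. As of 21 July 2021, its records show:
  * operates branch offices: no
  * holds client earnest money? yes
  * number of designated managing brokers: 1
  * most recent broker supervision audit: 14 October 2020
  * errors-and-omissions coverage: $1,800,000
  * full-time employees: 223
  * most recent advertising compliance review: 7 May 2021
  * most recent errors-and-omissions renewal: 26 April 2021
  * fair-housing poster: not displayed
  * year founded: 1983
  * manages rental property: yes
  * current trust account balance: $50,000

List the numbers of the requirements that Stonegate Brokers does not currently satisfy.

2, 3, 4, 5, 7, 8

1. condition 'operates branch offices' does not hold → requirement n/a → met
2. fair-housing poster absent → not met
3. trust account balance $50,000 < $60,000 → not met
4. advertising compliance review 75 days ago vs limit 60 → not met
5. designated managing brokers 1 < 2 → not met
6. errors-and-omissions coverage $1,800,000 ≥ $1,725,000 → met
7. condition 'holds client earnest money' holds; errors-and-omissions renewal 86 days ago vs limit 60 → not met
8. condition 'manages rental property' holds; broker supervision audit 280 days ago vs limit 270 → not met
Not met: 2, 3, 4, 5, 7, 8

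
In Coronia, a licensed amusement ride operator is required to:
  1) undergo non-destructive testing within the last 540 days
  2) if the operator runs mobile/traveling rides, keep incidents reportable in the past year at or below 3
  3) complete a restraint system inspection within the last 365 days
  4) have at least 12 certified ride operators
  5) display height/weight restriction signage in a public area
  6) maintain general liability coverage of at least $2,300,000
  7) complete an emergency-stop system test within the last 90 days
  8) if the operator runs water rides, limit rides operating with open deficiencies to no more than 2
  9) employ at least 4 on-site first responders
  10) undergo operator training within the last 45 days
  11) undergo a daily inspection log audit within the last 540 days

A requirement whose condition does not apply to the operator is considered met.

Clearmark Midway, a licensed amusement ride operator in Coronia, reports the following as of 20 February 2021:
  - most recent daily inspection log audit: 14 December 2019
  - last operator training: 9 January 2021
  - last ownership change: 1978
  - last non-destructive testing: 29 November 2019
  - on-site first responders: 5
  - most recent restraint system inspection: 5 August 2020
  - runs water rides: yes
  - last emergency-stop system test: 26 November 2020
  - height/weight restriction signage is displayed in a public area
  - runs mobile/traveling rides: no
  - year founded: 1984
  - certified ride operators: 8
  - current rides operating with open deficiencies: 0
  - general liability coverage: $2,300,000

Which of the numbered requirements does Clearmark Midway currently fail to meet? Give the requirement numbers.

1. non-destructive testing 449 days ago vs limit 540 → met
2. condition 'runs mobile/traveling rides' does not hold → requirement n/a → met
3. restraint system inspection 199 days ago vs limit 365 → met
4. certified ride operators 8 < 12 → not met
5. height/weight restriction signage present → met
6. general liability coverage $2,300,000 ≥ $2,300,000 → met
7. emergency-stop system test 86 days ago vs limit 90 → met
8. condition 'runs water rides' holds; rides operating with open deficiencies 0 ≤ 2 → met
9. on-site first responders 5 ≥ 4 → met
10. operator training 42 days ago vs limit 45 → met
11. daily inspection log audit 434 days ago vs limit 540 → met
Not met: 4

4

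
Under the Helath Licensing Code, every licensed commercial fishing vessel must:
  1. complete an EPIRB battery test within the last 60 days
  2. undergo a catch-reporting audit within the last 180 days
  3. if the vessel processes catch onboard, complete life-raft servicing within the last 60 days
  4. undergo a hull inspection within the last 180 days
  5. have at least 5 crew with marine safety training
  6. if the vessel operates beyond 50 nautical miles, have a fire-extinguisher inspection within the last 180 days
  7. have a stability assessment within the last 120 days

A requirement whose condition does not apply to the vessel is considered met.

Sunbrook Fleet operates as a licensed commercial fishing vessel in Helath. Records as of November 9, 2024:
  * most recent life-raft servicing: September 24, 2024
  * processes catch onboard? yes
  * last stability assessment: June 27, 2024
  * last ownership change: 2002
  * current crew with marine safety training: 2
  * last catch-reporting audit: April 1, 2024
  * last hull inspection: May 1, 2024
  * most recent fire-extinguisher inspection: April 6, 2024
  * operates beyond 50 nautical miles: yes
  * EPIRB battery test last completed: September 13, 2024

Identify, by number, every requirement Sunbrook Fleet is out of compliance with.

2, 4, 5, 6, 7

1. EPIRB battery test 57 days ago vs limit 60 → met
2. catch-reporting audit 222 days ago vs limit 180 → not met
3. condition 'processes catch onboard' holds; life-raft servicing 46 days ago vs limit 60 → met
4. hull inspection 192 days ago vs limit 180 → not met
5. crew with marine safety training 2 < 5 → not met
6. condition 'operates beyond 50 nautical miles' holds; fire-extinguisher inspection 217 days ago vs limit 180 → not met
7. stability assessment 135 days ago vs limit 120 → not met
Not met: 2, 4, 5, 6, 7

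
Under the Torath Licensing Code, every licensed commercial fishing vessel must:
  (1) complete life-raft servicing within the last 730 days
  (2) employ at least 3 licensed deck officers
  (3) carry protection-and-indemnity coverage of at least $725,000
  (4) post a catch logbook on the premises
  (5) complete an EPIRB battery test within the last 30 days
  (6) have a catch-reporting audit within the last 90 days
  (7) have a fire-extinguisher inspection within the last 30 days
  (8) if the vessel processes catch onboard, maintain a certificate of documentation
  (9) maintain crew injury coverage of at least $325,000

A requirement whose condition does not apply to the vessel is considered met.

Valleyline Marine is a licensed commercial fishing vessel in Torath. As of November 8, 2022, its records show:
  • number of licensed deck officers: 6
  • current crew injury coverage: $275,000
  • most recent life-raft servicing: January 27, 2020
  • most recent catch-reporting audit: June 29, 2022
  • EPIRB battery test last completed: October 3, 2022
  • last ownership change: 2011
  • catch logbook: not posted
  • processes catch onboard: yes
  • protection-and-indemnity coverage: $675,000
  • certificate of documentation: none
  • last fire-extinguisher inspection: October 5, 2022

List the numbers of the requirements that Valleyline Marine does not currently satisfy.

1, 3, 4, 5, 6, 7, 8, 9

1. life-raft servicing 1016 days ago vs limit 730 → not met
2. licensed deck officers 6 ≥ 3 → met
3. protection-and-indemnity coverage $675,000 < $725,000 → not met
4. catch logbook absent → not met
5. EPIRB battery test 36 days ago vs limit 30 → not met
6. catch-reporting audit 132 days ago vs limit 90 → not met
7. fire-extinguisher inspection 34 days ago vs limit 30 → not met
8. condition 'processes catch onboard' holds; certificate of documentation absent → not met
9. crew injury coverage $275,000 < $325,000 → not met
Not met: 1, 3, 4, 5, 6, 7, 8, 9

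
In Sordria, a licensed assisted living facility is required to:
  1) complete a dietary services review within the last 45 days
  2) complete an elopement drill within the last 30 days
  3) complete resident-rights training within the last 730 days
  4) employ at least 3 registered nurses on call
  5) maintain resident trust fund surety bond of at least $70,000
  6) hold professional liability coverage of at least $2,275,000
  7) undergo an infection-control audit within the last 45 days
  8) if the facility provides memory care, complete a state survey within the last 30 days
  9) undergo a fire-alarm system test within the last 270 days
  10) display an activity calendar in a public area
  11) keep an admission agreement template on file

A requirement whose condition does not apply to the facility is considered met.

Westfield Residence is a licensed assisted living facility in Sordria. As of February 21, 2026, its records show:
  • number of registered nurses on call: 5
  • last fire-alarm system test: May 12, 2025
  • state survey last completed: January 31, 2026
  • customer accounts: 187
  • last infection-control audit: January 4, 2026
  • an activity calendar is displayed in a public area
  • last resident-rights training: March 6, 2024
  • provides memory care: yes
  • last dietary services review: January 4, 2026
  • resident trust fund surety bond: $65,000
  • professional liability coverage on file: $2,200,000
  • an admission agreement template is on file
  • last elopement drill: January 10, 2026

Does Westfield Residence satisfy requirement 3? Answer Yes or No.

3. resident-rights training 717 days ago vs limit 730 → met

Yes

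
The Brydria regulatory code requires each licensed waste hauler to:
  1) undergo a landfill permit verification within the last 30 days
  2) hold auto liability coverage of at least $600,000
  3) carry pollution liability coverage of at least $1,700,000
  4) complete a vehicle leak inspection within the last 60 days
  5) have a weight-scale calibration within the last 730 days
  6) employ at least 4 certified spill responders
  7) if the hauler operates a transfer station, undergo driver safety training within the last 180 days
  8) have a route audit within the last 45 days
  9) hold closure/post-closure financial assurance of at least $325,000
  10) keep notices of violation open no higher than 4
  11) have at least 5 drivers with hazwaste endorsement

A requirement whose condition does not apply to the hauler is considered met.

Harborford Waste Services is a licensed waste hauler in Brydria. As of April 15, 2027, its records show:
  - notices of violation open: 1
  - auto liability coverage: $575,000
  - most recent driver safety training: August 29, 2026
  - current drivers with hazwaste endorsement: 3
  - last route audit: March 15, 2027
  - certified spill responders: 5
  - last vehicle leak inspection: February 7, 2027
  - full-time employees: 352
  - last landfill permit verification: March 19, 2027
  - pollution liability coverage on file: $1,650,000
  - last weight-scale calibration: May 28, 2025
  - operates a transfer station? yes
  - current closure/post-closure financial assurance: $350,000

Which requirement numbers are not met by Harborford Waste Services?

2, 3, 4, 7, 11

1. landfill permit verification 27 days ago vs limit 30 → met
2. auto liability coverage $575,000 < $600,000 → not met
3. pollution liability coverage $1,650,000 < $1,700,000 → not met
4. vehicle leak inspection 67 days ago vs limit 60 → not met
5. weight-scale calibration 687 days ago vs limit 730 → met
6. certified spill responders 5 ≥ 4 → met
7. condition 'operates a transfer station' holds; driver safety training 229 days ago vs limit 180 → not met
8. route audit 31 days ago vs limit 45 → met
9. closure/post-closure financial assurance $350,000 ≥ $325,000 → met
10. notices of violation open 1 ≤ 4 → met
11. drivers with hazwaste endorsement 3 < 5 → not met
Not met: 2, 3, 4, 7, 11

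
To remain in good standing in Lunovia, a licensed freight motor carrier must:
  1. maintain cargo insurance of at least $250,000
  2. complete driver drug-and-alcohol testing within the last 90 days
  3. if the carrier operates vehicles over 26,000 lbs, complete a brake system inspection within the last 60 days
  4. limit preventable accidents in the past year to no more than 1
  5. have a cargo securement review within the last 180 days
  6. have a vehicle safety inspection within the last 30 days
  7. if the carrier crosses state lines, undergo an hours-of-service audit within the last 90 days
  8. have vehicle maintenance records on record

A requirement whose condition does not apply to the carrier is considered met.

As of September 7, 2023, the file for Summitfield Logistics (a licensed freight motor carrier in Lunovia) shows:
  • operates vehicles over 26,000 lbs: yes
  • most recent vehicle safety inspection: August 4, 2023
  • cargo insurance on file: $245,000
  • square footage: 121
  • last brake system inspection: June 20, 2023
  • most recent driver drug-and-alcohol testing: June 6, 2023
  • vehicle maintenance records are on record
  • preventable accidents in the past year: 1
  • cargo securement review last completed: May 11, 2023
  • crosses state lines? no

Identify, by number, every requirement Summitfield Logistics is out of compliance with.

1. cargo insurance $245,000 < $250,000 → not met
2. driver drug-and-alcohol testing 93 days ago vs limit 90 → not met
3. condition 'operates vehicles over 26,000 lbs' holds; brake system inspection 79 days ago vs limit 60 → not met
4. preventable accidents in the past year 1 ≤ 1 → met
5. cargo securement review 119 days ago vs limit 180 → met
6. vehicle safety inspection 34 days ago vs limit 30 → not met
7. condition 'crosses state lines' does not hold → requirement n/a → met
8. vehicle maintenance records present → met
Not met: 1, 2, 3, 6

1, 2, 3, 6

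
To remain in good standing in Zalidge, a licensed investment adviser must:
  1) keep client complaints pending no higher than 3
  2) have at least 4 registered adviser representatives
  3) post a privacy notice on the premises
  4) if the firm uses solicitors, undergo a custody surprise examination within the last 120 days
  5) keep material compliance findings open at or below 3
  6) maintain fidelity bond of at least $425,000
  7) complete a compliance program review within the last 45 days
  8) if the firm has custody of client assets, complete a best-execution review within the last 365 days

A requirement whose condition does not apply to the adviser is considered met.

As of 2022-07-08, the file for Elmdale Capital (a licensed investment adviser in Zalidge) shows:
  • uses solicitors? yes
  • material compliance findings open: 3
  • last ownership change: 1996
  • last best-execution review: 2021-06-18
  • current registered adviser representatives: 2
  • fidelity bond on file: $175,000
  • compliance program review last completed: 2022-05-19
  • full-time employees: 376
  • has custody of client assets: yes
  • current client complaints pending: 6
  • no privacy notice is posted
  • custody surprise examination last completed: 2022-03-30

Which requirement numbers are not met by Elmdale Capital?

1, 2, 3, 6, 7, 8

1. client complaints pending 6 > 3 → not met
2. registered adviser representatives 2 < 4 → not met
3. privacy notice absent → not met
4. condition 'uses solicitors' holds; custody surprise examination 100 days ago vs limit 120 → met
5. material compliance findings open 3 ≤ 3 → met
6. fidelity bond $175,000 < $425,000 → not met
7. compliance program review 50 days ago vs limit 45 → not met
8. condition 'has custody of client assets' holds; best-execution review 385 days ago vs limit 365 → not met
Not met: 1, 2, 3, 6, 7, 8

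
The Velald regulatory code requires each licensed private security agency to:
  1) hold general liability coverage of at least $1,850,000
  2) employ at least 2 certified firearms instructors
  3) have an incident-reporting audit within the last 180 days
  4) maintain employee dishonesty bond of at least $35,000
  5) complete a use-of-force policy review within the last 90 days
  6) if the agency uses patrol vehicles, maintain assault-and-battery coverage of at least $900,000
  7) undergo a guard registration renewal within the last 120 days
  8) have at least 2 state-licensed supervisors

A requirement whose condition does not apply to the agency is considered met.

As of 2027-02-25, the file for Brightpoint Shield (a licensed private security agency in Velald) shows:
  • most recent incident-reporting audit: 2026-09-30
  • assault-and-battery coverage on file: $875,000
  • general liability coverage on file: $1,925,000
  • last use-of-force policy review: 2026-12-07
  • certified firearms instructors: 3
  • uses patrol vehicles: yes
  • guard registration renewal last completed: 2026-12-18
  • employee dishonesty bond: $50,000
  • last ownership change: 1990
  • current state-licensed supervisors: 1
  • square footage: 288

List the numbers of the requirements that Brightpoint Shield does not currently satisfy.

6, 8

1. general liability coverage $1,925,000 ≥ $1,850,000 → met
2. certified firearms instructors 3 ≥ 2 → met
3. incident-reporting audit 148 days ago vs limit 180 → met
4. employee dishonesty bond $50,000 ≥ $35,000 → met
5. use-of-force policy review 80 days ago vs limit 90 → met
6. condition 'uses patrol vehicles' holds; assault-and-battery coverage $875,000 < $900,000 → not met
7. guard registration renewal 69 days ago vs limit 120 → met
8. state-licensed supervisors 1 < 2 → not met
Not met: 6, 8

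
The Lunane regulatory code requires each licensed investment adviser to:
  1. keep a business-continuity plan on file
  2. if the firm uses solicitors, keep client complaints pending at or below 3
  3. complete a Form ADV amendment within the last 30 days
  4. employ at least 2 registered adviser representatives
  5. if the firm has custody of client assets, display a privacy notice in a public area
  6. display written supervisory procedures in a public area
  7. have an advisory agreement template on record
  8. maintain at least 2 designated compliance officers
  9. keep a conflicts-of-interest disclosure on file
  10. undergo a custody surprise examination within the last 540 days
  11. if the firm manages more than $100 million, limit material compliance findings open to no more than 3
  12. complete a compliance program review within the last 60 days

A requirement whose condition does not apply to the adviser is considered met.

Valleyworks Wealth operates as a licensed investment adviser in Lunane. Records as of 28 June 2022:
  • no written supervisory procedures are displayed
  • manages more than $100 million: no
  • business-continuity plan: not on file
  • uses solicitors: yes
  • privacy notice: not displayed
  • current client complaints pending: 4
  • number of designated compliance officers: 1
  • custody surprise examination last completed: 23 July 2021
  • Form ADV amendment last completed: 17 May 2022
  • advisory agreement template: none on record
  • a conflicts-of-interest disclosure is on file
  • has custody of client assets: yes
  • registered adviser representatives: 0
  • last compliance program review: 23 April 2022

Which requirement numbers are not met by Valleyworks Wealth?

1. business-continuity plan absent → not met
2. condition 'uses solicitors' holds; client complaints pending 4 > 3 → not met
3. Form ADV amendment 42 days ago vs limit 30 → not met
4. registered adviser representatives 0 < 2 → not met
5. condition 'has custody of client assets' holds; privacy notice absent → not met
6. written supervisory procedures absent → not met
7. advisory agreement template absent → not met
8. designated compliance officers 1 < 2 → not met
9. conflicts-of-interest disclosure present → met
10. custody surprise examination 340 days ago vs limit 540 → met
11. condition 'manages more than $100 million' does not hold → requirement n/a → met
12. compliance program review 66 days ago vs limit 60 → not met
Not met: 1, 2, 3, 4, 5, 6, 7, 8, 12

1, 2, 3, 4, 5, 6, 7, 8, 12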